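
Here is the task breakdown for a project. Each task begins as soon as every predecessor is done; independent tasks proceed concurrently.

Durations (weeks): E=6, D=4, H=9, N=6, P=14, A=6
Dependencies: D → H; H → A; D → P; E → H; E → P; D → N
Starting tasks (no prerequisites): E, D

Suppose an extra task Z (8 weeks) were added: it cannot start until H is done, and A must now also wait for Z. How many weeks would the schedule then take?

Originally the schedule takes 21 weeks.
With Z inserted, A now waits for max(H, Z).
New critical path: E→H→Z→A = 6+9+8+6 = 29 ⇒ 29 weeks.

29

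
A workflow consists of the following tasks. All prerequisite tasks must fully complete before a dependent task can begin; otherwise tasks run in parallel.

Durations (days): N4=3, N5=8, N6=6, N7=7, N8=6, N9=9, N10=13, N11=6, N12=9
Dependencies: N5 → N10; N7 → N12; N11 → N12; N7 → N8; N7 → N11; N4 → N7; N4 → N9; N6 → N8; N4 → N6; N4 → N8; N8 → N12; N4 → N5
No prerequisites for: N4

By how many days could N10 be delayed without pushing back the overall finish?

N4→N7→N8→N12 = 3+7+6+9 = 25 sets the makespan at 25 days.
N10 finishes as early as 24 and must finish by 25.
Float = 25 − 24 = 1.

1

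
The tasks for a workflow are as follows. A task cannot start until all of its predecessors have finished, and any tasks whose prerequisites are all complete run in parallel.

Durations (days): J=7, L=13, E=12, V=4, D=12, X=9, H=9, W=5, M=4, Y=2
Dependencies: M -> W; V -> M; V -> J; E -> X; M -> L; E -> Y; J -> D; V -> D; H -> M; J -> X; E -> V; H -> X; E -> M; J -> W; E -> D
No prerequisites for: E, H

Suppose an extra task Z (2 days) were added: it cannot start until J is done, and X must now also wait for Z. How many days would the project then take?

35

Originally the project takes 35 days.
With Z inserted, X now waits for max(J, H, E, Z).
New critical path: E→V→J→D = 12+4+7+12 = 35 ⇒ 35 days.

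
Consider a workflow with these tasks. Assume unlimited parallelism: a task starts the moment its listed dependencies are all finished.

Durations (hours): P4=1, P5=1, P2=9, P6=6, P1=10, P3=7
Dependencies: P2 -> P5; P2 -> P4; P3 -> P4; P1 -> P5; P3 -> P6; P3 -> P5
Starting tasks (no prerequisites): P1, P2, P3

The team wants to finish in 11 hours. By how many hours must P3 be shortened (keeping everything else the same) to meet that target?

2

Current finish: 13 hours; target: 11.
P3 is on every critical path, so each hour cut from P3 cuts the finish by one (this holds down to a finish of 11).
Need 13 − 11 = 2 hours off P3 → P3 becomes 5 hours, finish becomes 11.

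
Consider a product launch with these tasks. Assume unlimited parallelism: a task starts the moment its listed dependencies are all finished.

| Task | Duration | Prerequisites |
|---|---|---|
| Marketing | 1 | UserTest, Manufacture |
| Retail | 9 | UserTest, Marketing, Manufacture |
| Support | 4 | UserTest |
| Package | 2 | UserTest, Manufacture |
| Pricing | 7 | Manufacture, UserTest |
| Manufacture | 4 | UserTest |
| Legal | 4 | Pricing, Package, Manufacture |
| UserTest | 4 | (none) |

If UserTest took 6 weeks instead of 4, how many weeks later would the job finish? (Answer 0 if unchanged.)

As given, the longest chain is UserTest→Manufacture→Pricing→Legal = 4+4+7+4 = 19, so the finish is 19 weeks.
UserTest lies on that path, so at 6 weeks the path becomes 21 weeks.
No other chain overtakes it, so the finish is 21 weeks.
Change in finish: 21 − 19 = +2 weeks.

2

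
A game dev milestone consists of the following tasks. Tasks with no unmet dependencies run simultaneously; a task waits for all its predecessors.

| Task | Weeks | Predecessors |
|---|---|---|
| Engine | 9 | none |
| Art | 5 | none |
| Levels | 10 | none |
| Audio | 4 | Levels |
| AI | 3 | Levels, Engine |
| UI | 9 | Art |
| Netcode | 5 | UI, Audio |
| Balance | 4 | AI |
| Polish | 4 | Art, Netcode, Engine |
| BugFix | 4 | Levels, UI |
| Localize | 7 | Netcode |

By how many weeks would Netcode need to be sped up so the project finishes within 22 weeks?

Current finish: 26 weeks; target: 22.
Netcode is on every critical path, so each week cut from Netcode cuts the finish by one (this holds down to a finish of 22).
Need 26 − 22 = 4 weeks off Netcode → Netcode becomes 1 week, finish becomes 22.

4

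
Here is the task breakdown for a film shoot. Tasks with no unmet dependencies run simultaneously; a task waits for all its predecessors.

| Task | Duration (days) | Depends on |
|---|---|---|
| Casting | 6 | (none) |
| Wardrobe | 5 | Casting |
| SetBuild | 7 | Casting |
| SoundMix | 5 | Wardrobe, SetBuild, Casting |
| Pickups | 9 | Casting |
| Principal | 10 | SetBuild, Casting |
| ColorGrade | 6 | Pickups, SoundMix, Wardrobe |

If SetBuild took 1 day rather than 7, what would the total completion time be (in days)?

22

Critical path before the change: Casting→SetBuild→SoundMix→ColorGrade = 6+7+5+6 = 24 giving 24 days.
Since SetBuild is critical, the -6 change carries straight to that chain (now 18 days).
The binding chain switches to Casting→Wardrobe→SoundMix→ColorGrade = 6+5+5+6 = 22; finish 22 days.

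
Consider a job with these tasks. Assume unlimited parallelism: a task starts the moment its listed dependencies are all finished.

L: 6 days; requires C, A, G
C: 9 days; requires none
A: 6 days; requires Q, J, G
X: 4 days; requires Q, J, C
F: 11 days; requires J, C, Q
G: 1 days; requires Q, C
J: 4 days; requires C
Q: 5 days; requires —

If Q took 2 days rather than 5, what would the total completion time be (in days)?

25

Actual critical path: C→J→A→L = 9+4+6+6 = 25 ⇒ 25 days.
Q has 7 days of float (longest path through it is 18).
That remains the longest chain; total 25 days.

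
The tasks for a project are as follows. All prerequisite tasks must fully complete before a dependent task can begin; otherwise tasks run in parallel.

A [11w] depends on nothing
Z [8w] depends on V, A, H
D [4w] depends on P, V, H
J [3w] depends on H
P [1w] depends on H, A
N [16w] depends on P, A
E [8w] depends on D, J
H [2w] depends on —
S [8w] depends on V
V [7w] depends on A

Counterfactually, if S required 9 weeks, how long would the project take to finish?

Actual critical path: A→V→D→E = 11+7+4+8 = 30 ⇒ 30 weeks.
S has 4 weeks of float (longest path through it is 26).
The critical path is still A→V→D→E; finish is now 30 weeks.

30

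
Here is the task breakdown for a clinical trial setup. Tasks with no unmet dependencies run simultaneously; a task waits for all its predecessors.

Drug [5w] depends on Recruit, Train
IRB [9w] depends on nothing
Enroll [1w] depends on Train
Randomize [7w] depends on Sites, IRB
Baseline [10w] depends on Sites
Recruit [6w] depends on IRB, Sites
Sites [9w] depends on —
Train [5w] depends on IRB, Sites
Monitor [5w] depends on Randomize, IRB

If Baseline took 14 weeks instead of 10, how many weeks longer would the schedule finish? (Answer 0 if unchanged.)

2

Baseline: IRB→Randomize→Monitor = 9+7+5 = 21 → 21 weeks.
Baseline is off the critical path — its longest chain is 19 weeks, giving 2 of slack.
The binding chain switches to Sites→Baseline = 9+14 = 23; finish 23 weeks.
Change in finish: 23 − 21 = +2 weeks.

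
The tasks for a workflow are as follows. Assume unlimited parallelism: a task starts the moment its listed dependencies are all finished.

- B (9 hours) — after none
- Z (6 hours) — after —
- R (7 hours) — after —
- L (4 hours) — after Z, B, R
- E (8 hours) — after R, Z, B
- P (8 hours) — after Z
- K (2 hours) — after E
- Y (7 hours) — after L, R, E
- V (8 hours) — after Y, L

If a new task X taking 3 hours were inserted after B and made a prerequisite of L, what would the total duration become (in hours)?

Originally the plan takes 32 hours.
With X inserted, L now waits for max(Z, B, R, X).
New critical path: B→E→Y→V = 9+8+7+8 = 32 ⇒ 32 hours.

32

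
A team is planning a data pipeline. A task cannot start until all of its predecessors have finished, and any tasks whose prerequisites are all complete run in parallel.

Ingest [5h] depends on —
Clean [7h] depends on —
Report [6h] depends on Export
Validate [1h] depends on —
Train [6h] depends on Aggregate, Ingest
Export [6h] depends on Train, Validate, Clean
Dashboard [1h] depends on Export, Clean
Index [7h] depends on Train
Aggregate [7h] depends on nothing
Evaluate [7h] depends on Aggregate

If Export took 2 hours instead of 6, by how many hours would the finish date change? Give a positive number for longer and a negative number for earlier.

Critical path before the change: Aggregate→Train→Export→Report = 7+6+6+6 = 25 giving 25 hours.
Export lies on that path, so at 2 hours the path becomes 21 hours.
That remains the longest chain; total 21 hours.
Change in finish: 21 − 25 = -4 hours.

-4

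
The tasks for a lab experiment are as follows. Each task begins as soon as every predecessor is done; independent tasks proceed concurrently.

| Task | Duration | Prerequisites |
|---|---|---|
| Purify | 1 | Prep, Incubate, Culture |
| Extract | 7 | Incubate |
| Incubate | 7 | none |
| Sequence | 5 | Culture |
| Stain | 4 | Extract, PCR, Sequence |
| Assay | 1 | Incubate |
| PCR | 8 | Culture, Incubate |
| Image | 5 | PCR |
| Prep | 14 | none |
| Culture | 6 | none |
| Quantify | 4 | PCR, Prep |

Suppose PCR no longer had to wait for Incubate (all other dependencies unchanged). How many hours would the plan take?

19

Original critical path: Incubate→PCR→Image = 7+8+5 = 20 ⇒ 20 hours.
Without Incubate→PCR, PCR's earliest start moves from 7 to 6.
New critical path: Culture→PCR→Image = 6+8+5 = 19 ⇒ 19 hours.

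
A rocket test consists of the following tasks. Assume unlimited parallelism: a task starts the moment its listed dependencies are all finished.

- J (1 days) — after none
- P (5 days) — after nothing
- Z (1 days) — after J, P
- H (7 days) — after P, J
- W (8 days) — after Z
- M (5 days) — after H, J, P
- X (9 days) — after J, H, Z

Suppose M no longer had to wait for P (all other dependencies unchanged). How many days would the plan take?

Before: longest chain P→H→X = 5+7+9 = 21, finish 21.
Dropping P→M doesn't change M's earliest start (12); another predecessor still binds.
The longest chain is now P→H→X = 5+7+9 = 21, so the plan takes 21 days.

21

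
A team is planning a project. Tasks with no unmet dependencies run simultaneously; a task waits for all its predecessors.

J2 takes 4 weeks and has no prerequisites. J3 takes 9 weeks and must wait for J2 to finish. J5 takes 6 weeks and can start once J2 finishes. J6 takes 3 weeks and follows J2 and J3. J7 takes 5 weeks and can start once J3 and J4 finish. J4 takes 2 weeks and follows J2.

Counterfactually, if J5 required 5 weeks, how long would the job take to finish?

18

Actual critical path: J2→J3→J7 = 4+9+5 = 18 ⇒ 18 weeks.
The longest path through J5 is only 10 weeks, so J5 has float 8.
No other chain overtakes it, so the finish is 18 weeks.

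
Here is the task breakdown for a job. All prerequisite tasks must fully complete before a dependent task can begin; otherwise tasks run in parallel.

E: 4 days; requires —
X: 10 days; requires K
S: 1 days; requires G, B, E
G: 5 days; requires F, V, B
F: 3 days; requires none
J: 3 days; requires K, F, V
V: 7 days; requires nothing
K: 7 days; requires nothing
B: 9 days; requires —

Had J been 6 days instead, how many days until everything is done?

17

The binding path is K→X = 7+10 = 17; finish at 17 days.
J is off the critical path — its longest chain is 10 days, giving 7 of slack.
That remains the longest chain; total 17 days.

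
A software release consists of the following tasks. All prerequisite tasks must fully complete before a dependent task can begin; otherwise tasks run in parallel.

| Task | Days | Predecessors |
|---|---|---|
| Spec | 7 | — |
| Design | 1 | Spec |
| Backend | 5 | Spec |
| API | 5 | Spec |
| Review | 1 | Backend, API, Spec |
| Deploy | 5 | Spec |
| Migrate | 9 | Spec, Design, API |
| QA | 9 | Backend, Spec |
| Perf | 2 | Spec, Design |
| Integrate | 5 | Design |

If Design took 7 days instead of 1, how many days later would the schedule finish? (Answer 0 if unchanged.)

Critical path before the change: Spec→Backend→QA = 7+5+9 = 21 giving 21 days.
Design has 4 days of float (longest path through it is 17).
The binding chain switches to Spec→Design→Migrate = 7+7+9 = 23; finish 23 days.
Change in finish: 23 − 21 = +2 days.

2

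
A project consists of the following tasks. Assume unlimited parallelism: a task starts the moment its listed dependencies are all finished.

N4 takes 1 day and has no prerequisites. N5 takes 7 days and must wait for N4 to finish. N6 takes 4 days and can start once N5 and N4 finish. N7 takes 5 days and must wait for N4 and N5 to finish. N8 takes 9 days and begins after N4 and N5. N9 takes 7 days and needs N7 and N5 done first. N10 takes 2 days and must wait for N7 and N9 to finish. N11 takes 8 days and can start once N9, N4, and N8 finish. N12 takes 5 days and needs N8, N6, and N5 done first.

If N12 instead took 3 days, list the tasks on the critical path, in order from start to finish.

As given, the longest chain is N4→N5→N7→N9→N11 = 1+7+5+7+8 = 28, so the finish is 28 days.
N12 is off the critical path — its longest chain is 22 days, giving 6 of slack.
That remains the longest chain; total 28 days.

N4, N5, N7, N9, N11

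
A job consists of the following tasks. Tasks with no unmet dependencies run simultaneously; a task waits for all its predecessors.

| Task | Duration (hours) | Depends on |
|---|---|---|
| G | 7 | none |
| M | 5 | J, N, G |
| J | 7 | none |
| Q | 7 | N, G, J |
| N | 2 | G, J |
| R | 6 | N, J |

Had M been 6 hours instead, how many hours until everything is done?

The binding path is G→N→Q = 7+2+7 = 16; finish at 16 hours.
M is off the critical path — its longest chain is 14 hours, giving 2 of slack.
The critical path is still G→N→Q; finish is now 16 hours.

16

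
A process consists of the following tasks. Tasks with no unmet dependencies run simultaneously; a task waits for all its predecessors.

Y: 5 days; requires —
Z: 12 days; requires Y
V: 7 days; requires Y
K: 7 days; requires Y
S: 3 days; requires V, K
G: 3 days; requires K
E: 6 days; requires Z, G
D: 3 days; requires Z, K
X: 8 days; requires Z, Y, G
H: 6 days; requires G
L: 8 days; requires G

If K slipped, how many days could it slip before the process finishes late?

2

The longest chain is Y→Z→X = 5+12+8 = 25; overall finish 25 days.
Longest path through K: 23 days (earliest finish 12, latest finish 14).
Float = 25 − 23 = 2.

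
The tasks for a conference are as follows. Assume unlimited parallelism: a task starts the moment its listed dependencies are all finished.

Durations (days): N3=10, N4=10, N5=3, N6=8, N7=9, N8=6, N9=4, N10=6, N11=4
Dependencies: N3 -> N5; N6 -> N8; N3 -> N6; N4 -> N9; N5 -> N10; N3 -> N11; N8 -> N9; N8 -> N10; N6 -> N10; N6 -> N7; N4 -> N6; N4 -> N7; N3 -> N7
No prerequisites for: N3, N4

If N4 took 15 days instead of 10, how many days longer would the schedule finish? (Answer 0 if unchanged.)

Actual critical path: N4→N6→N8→N10 = 10+8+6+6 = 30 ⇒ 30 days.
N4 lies on that path, so at 15 days the path becomes 35 days.
That remains the longest chain; total 35 days.
Change in finish: 35 − 30 = +5 days.

5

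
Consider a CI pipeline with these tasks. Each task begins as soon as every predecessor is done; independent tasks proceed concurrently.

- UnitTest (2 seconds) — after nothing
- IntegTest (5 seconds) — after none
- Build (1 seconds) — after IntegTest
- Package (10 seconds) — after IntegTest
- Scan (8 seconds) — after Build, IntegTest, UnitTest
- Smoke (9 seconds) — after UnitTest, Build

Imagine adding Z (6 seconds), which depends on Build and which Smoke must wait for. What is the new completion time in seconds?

21

Originally the project takes 15 seconds.
With Z inserted, Smoke now waits for max(UnitTest, Build, Z).
New critical path: IntegTest→Build→Z→Smoke = 5+1+6+9 = 21 ⇒ 21 seconds.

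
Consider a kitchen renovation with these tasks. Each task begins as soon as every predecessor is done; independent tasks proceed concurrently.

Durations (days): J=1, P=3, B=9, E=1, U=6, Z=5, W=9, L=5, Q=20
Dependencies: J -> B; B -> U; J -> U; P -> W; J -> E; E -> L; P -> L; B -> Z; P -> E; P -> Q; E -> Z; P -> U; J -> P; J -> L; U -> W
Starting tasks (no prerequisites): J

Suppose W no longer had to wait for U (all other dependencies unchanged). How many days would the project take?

24

Original critical path: J→B→U→W = 1+9+6+9 = 25 ⇒ 25 days.
Without U→W, W's earliest start moves from 16 to 4.
The longest chain is now J→P→Q = 1+3+20 = 24, so the project takes 24 days.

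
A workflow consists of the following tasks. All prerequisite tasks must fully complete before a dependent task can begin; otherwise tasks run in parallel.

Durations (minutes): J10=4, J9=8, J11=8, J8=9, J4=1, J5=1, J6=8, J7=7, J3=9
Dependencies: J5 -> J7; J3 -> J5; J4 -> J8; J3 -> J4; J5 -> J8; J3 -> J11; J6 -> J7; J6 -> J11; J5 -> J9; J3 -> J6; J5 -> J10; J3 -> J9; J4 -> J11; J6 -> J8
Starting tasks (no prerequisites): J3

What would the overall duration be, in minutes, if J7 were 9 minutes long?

Critical path before the change: J3→J6→J8 = 9+8+9 = 26 giving 26 minutes.
J7 has 2 minutes of float (longest path through it is 24).
New critical path: J3→J6→J7 = 9+8+9 = 26 ⇒ 26 minutes.

26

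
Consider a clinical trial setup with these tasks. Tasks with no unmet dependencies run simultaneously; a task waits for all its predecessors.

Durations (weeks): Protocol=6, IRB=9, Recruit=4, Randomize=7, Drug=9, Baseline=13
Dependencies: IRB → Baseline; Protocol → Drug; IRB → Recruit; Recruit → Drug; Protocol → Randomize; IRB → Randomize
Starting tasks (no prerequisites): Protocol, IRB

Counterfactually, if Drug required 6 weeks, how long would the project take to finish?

22

Baseline: IRB→Recruit→Drug = 9+4+9 = 22 → 22 weeks.
Drug is on the critical path; changing it to 6 makes that path 19 weeks.
Now IRB→Baseline = 9+13 = 22 is longest, so the finish becomes 22 weeks.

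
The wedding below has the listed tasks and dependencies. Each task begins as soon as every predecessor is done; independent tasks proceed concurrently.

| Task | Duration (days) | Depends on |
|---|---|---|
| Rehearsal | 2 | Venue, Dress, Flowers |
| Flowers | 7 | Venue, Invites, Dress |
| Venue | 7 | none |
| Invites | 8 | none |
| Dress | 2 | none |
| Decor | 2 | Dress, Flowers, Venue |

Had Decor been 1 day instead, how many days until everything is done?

Critical path before the change: Invites→Flowers→Decor = 8+7+2 = 17 giving 17 days.
Decor lies on that path, so at 1 day the path becomes 16 days.
Now Invites→Flowers→Rehearsal = 8+7+2 = 17 is longest, so the finish becomes 17 days.

17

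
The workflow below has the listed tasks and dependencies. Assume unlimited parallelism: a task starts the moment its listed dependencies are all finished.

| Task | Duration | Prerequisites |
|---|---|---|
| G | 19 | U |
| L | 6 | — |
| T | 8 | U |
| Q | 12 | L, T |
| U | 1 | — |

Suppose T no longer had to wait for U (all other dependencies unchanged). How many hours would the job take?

With the dependency in place, U→T→Q = 1+8+12 = 21 sets the finish at 21 hours.
Without U→T, T's earliest start moves from 1 to 0.
After: U→G = 1+19 = 20 → 20 hours.

20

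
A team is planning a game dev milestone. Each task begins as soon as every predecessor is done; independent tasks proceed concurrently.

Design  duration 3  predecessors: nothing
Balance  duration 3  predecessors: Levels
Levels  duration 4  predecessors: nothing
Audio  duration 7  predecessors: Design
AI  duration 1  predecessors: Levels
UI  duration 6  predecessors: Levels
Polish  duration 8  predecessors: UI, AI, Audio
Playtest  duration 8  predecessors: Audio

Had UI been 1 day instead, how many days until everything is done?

As given, the longest chain is Levels→UI→Polish = 4+6+8 = 18, so the finish is 18 days.
Since UI is critical, the -5 change carries straight to that chain (now 13 days).
The binding chain switches to Design→Audio→Playtest = 3+7+8 = 18; finish 18 days.

18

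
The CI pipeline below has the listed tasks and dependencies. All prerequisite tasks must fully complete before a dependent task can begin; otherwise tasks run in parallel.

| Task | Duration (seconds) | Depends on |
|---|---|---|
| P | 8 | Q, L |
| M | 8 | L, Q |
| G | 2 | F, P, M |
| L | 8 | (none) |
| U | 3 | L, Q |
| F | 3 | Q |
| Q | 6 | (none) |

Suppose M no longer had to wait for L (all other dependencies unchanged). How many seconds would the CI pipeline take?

Original critical path: L→M→G = 8+8+2 = 18 ⇒ 18 seconds.
Without L→M, M's earliest start moves from 8 to 6.
The longest chain is now L→P→G = 8+8+2 = 18, so the CI pipeline takes 18 seconds.

18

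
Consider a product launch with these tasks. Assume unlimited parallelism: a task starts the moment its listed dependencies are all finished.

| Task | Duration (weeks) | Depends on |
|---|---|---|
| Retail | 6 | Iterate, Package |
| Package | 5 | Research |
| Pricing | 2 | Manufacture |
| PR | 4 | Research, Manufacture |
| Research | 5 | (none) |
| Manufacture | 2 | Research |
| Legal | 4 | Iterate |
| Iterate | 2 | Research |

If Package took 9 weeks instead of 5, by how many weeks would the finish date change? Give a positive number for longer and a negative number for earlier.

As given, the longest chain is Research→Package→Retail = 5+5+6 = 16, so the finish is 16 weeks.
Package lies on that path, so at 9 weeks the path becomes 20 weeks.
The critical path is still Research→Package→Retail; finish is now 20 weeks.
Change in finish: 20 − 16 = +4 weeks.

4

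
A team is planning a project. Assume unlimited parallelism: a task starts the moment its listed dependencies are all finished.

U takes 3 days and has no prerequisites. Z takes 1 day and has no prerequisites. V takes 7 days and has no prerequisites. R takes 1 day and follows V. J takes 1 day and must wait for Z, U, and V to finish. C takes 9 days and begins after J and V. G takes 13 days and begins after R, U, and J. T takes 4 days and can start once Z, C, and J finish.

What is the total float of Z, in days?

The longest chain is V→R→G = 7+1+13 = 21; overall finish 21 days.
The longest chain containing Z totals 15 days.
Slack of Z = 6 − 0 = 6 days.

6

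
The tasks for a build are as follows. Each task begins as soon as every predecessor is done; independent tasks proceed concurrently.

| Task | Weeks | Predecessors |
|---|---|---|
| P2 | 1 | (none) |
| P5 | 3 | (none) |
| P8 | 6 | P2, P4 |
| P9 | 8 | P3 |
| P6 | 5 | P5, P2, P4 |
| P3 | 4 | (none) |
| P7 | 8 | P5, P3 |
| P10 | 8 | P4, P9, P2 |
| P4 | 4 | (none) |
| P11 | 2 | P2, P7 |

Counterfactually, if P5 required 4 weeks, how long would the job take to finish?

20

Baseline: P3→P9→P10 = 4+8+8 = 20 → 20 weeks.
P5 has 7 weeks of float (longest path through it is 13).
That remains the longest chain; total 20 weeks.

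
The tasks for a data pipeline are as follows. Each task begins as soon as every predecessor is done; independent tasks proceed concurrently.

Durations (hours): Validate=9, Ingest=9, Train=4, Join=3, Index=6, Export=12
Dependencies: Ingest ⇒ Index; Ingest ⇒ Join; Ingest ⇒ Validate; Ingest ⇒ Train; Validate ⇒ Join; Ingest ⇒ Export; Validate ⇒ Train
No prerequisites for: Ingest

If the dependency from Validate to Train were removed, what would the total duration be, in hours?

With the dependency in place, Ingest→Validate→Train = 9+9+4 = 22 sets the finish at 22 hours.
Without Validate→Train, Train's earliest start moves from 18 to 9.
After: Ingest→Validate→Join = 9+9+3 = 21 → 21 hours.

21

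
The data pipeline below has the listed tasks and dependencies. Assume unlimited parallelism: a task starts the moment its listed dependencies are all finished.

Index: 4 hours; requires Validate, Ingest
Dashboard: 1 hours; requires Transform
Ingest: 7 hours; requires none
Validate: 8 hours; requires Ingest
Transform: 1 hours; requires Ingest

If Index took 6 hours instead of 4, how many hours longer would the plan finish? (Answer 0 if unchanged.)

2

Critical path before the change: Ingest→Validate→Index = 7+8+4 = 19 giving 19 hours.
Index lies on that path, so at 6 hours the path becomes 21 hours.
That remains the longest chain; total 21 hours.
Change in finish: 21 − 19 = +2 hours.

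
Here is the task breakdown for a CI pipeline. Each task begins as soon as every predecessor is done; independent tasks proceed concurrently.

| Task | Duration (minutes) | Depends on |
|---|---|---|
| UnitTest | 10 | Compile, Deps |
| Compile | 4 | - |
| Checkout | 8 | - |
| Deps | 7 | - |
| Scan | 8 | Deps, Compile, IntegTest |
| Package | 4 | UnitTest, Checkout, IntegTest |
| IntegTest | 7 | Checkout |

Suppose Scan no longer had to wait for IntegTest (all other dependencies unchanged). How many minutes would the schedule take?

21

Original critical path: Checkout→IntegTest→Scan = 8+7+8 = 23 ⇒ 23 minutes.
Without IntegTest→Scan, Scan's earliest start moves from 15 to 7.
After: Deps→UnitTest→Package = 7+10+4 = 21 → 21 minutes.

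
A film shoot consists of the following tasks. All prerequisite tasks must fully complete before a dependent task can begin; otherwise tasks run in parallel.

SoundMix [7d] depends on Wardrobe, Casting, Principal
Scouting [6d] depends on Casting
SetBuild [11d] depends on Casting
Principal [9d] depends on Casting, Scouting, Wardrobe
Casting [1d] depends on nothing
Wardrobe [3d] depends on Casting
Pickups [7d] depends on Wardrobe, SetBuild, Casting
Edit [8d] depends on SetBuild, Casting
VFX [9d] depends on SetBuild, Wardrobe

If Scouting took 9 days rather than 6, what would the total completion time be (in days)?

Baseline: Casting→Scouting→Principal→SoundMix = 1+6+9+7 = 23 → 23 days.
Scouting lies on that path, so at 9 days the path becomes 26 days.
That remains the longest chain; total 26 days.

26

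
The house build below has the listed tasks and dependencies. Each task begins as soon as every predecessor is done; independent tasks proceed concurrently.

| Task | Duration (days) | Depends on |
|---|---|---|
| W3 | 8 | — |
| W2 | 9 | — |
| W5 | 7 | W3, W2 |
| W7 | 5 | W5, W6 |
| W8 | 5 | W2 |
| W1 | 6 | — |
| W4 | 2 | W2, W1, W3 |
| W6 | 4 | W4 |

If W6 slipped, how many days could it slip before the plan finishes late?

Critical path: W2→W5→W7 = 9+7+5 = 21, so the finish is 21 days.
W6 finishes as early as 15 and must finish by 16.
Float = 21 − 20 = 1.

1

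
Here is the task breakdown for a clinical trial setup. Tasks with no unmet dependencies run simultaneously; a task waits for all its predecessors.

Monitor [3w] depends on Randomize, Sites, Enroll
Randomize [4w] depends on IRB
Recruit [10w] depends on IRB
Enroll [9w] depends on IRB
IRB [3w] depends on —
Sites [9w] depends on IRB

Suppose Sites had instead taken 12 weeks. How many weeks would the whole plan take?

The binding path is IRB→Sites→Monitor = 3+9+3 = 15; finish at 15 weeks.
Sites lies on that path, so at 12 weeks the path becomes 18 weeks.
The critical path is still IRB→Sites→Monitor; finish is now 18 weeks.

18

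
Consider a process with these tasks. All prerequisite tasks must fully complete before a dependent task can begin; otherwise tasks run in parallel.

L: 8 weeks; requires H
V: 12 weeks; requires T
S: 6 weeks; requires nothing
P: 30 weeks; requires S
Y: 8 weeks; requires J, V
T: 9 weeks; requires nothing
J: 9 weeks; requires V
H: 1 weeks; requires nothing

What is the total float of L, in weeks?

29

The longest chain is T→V→J→Y = 9+12+9+8 = 38; overall finish 38 weeks.
Longest path through L: 9 weeks (earliest finish 9, latest finish 38).
Float = 38 − 9 = 29.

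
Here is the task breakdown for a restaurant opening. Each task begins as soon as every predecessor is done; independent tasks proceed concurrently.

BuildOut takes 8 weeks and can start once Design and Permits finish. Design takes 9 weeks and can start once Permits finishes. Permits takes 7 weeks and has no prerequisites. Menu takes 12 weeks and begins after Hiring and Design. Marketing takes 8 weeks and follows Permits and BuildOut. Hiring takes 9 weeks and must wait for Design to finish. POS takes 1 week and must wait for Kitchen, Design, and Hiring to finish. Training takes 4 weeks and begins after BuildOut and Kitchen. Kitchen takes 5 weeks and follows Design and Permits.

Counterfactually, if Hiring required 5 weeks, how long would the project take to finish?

As given, the longest chain is Permits→Design→Hiring→Menu = 7+9+9+12 = 37, so the finish is 37 weeks.
Since Hiring is critical, the -4 change carries straight to that chain (now 33 weeks).
That remains the longest chain; total 33 weeks.

33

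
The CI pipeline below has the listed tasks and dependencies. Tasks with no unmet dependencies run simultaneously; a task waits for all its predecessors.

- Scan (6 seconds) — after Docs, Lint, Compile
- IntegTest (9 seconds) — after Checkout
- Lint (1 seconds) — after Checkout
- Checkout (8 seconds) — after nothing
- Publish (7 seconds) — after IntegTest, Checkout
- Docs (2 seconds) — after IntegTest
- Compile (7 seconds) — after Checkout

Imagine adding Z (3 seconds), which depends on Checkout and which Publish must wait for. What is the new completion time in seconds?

Originally the plan takes 25 seconds.
With Z inserted, Publish now waits for max(IntegTest, Checkout, Z).
New critical path: Checkout→IntegTest→Docs→Scan = 8+9+2+6 = 25 ⇒ 25 seconds.

25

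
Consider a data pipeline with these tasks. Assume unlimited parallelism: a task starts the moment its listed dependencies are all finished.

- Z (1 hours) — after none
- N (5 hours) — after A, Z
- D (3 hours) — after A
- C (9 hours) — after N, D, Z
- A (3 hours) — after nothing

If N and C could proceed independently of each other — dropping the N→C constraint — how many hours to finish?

With the dependency in place, A→N→C = 3+5+9 = 17 sets the finish at 17 hours.
Without N→C, C's earliest start moves from 8 to 6.
New critical path: A→D→C = 3+3+9 = 15 ⇒ 15 hours.

15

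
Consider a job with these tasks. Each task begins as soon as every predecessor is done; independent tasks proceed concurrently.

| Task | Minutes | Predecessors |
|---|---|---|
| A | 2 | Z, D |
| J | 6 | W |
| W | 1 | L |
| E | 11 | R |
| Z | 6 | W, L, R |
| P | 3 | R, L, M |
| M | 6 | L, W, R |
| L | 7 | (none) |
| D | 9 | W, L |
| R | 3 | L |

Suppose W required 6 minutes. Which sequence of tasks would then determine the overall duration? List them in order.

L, W, D, A

Actual critical path: L→R→E = 7+3+11 = 21 ⇒ 21 minutes.
The longest path through W is only 19 minutes, so W has float 2.
Now L→W→D→A = 7+6+9+2 = 24 is longest, so the finish becomes 24 minutes.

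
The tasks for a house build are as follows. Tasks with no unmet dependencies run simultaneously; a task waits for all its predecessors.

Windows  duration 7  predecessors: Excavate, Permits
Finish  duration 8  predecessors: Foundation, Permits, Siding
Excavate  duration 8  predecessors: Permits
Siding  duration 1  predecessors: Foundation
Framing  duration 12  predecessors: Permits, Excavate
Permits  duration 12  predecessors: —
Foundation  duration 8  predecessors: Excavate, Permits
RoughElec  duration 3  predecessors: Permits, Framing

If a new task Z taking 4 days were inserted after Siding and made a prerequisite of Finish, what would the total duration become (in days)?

Originally the house build takes 37 days.
With Z inserted, Finish now waits for max(Foundation, Permits, Siding, Z).
New critical path: Permits→Excavate→Foundation→Siding→Z→Finish = 12+8+8+1+4+8 = 41 ⇒ 41 days.

41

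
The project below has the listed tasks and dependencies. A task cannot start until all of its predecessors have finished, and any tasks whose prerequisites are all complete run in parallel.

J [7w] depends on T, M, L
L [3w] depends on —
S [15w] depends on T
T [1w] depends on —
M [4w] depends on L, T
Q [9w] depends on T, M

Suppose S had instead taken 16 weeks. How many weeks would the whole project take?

Baseline: T→S = 1+15 = 16 → 16 weeks.
Since S is critical, the +1 change carries straight to that chain (now 17 weeks).
That remains the longest chain; total 17 weeks.

17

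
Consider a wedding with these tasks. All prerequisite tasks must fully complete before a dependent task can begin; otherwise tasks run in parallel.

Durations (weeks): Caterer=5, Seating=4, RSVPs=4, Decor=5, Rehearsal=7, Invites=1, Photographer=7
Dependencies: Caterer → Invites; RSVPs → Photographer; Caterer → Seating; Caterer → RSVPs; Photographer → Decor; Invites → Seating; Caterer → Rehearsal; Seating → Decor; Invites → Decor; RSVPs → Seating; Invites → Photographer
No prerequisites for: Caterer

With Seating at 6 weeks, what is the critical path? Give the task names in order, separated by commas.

Actual critical path: Caterer→RSVPs→Photographer→Decor = 5+4+7+5 = 21 ⇒ 21 weeks.
The longest path through Seating is only 18 weeks, so Seating has float 3.
The critical path is still Caterer→RSVPs→Photographer→Decor; finish is now 21 weeks.

Caterer, RSVPs, Photographer, Decor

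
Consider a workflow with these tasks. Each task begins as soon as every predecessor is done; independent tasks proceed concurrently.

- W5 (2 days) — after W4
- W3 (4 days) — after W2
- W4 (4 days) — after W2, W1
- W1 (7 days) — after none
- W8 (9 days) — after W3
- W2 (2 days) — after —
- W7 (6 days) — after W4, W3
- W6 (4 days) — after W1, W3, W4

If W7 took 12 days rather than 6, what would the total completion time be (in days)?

23

Actual critical path: W1→W4→W7 = 7+4+6 = 17 ⇒ 17 days.
Since W7 is critical, the +6 change carries straight to that chain (now 23 days).
No other chain overtakes it, so the finish is 23 days.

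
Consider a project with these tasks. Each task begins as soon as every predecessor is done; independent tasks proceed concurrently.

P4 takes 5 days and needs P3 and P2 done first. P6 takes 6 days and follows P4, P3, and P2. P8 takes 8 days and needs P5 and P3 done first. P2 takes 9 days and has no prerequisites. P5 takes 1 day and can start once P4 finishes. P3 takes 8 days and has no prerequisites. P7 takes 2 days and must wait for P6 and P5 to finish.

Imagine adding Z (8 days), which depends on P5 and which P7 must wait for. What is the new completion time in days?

Originally the schedule takes 23 days.
With Z inserted, P7 now waits for max(P6, P5, Z).
New critical path: P2→P4→P5→Z→P7 = 9+5+1+8+2 = 25 ⇒ 25 days.

25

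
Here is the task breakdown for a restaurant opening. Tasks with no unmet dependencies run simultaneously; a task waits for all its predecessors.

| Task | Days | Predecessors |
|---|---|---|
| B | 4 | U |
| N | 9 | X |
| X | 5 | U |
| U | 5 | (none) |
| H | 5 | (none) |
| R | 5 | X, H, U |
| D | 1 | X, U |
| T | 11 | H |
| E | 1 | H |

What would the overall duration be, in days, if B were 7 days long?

Critical path before the change: U→X→N = 5+5+9 = 19 giving 19 days.
The longest path through B is only 9 days, so B has float 10.
The critical path is still U→X→N; finish is now 19 days.

19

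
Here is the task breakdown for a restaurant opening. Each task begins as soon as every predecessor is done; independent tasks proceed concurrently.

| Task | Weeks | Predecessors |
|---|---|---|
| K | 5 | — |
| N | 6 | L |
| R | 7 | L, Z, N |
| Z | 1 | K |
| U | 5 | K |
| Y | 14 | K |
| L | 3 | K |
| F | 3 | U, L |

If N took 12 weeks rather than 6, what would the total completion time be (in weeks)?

27

Critical path before the change: K→L→N→R = 5+3+6+7 = 21 giving 21 weeks.
N is on the critical path; changing it to 12 makes that path 27 weeks.
That remains the longest chain; total 27 weeks.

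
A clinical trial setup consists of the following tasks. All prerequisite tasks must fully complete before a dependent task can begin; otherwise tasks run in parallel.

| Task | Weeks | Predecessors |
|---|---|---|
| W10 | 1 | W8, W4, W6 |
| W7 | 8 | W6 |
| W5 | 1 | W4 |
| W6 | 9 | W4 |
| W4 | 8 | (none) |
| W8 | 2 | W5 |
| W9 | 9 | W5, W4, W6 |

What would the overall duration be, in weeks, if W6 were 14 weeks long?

Baseline: W4→W6→W9 = 8+9+9 = 26 → 26 weeks.
W6 lies on that path, so at 14 weeks the path becomes 31 weeks.
The critical path is still W4→W6→W9; finish is now 31 weeks.

31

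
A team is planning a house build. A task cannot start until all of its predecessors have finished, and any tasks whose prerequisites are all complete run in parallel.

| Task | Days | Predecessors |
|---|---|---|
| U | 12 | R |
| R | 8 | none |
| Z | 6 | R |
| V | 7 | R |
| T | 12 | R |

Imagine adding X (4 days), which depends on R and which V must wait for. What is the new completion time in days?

20

Originally the plan takes 20 days.
With X inserted, V now waits for max(R, X).
New critical path: R→U = 8+12 = 20 ⇒ 20 days.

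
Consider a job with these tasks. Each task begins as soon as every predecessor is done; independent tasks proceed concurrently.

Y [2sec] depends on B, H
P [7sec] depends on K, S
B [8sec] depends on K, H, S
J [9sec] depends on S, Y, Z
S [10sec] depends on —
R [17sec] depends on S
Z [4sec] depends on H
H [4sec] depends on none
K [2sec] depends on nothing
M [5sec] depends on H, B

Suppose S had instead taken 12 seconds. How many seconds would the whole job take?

31

The binding path is S→B→Y→J = 10+8+2+9 = 29; finish at 29 seconds.
Since S is critical, the +2 change carries straight to that chain (now 31 seconds).
The critical path is still S→B→Y→J; finish is now 31 seconds.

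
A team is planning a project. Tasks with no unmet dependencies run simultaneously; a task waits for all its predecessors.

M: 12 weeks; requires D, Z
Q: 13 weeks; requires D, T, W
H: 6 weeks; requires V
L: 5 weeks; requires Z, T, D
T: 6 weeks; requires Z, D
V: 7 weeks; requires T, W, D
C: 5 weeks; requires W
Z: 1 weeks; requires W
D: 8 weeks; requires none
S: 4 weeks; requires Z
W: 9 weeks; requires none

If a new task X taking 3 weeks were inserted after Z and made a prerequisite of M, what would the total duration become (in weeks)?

Originally the project takes 29 weeks.
With X inserted, M now waits for max(D, Z, X).
New critical path: W→Z→T→V→H = 9+1+6+7+6 = 29 ⇒ 29 weeks.

29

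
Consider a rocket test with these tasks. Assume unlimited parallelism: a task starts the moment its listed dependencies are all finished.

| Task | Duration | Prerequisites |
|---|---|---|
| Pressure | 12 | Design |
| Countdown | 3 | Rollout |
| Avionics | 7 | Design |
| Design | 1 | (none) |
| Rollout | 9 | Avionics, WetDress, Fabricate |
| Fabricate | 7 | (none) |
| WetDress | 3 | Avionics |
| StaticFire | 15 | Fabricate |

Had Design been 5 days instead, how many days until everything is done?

27

Actual critical path: Design→Avionics→WetDress→Rollout→Countdown = 1+7+3+9+3 = 23 ⇒ 23 days.
Since Design is critical, the +4 change carries straight to that chain (now 27 days).
That remains the longest chain; total 27 days.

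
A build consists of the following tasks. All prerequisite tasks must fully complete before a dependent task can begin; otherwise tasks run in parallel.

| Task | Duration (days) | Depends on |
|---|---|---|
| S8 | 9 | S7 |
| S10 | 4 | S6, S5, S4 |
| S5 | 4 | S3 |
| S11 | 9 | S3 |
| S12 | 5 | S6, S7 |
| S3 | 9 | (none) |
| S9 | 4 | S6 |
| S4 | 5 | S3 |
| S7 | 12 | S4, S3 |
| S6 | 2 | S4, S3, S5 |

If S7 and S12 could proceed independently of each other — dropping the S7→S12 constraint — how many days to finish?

35

With the dependency in place, S3→S4→S7→S8 = 9+5+12+9 = 35 sets the finish at 35 days.
Without S7→S12, S12's earliest start moves from 26 to 16.
New critical path: S3→S4→S7→S8 = 9+5+12+9 = 35 ⇒ 35 days.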